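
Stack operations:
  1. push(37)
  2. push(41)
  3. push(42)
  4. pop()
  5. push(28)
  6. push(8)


push(37) -> [37]
push(41) -> [37, 41]
push(42) -> [37, 41, 42]
pop()->42, [37, 41]
push(28) -> [37, 41, 28]
push(8) -> [37, 41, 28, 8]

Final stack: [37, 41, 28, 8]


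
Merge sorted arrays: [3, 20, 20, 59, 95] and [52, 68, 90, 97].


Take 3 from A
Take 20 from A
Take 20 from A
Take 52 from B
Take 59 from A
Take 68 from B
Take 90 from B
Take 95 from A

Merged: [3, 20, 20, 52, 59, 68, 90, 95, 97]


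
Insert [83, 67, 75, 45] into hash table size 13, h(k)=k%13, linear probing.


Insert 83: h=5 -> slot 5
Insert 67: h=2 -> slot 2
Insert 75: h=10 -> slot 10
Insert 45: h=6 -> slot 6

Table: [None, None, 67, None, None, 83, 45, None, None, None, 75, None, None]


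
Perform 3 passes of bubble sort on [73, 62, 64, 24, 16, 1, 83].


Initial: [73, 62, 64, 24, 16, 1, 83]
Pass 1: [62, 64, 24, 16, 1, 73, 83] (5 swaps)
Pass 2: [62, 24, 16, 1, 64, 73, 83] (3 swaps)
Pass 3: [24, 16, 1, 62, 64, 73, 83] (3 swaps)

After 3 passes: [24, 16, 1, 62, 64, 73, 83]


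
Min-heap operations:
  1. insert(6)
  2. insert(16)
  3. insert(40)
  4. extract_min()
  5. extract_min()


insert(6) -> [6]
insert(16) -> [6, 16]
insert(40) -> [6, 16, 40]
extract_min()->6, [16, 40]
extract_min()->16, [40]

Final heap: [40]


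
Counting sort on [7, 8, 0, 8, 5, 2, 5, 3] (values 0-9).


Input: [7, 8, 0, 8, 5, 2, 5, 3]
Counts: [1, 0, 1, 1, 0, 2, 0, 1, 2, 0]

Sorted: [0, 2, 3, 5, 5, 7, 8, 8]


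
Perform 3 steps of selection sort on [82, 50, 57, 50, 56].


Initial: [82, 50, 57, 50, 56]
Step 1: min=50 at 1
  Swap: [50, 82, 57, 50, 56]
Step 2: min=50 at 3
  Swap: [50, 50, 57, 82, 56]
Step 3: min=56 at 4
  Swap: [50, 50, 56, 82, 57]

After 3 steps: [50, 50, 56, 82, 57]


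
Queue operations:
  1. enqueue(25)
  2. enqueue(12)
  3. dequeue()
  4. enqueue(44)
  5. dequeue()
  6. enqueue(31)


enqueue(25) -> [25]
enqueue(12) -> [25, 12]
dequeue()->25, [12]
enqueue(44) -> [12, 44]
dequeue()->12, [44]
enqueue(31) -> [44, 31]

Final queue: [44, 31]


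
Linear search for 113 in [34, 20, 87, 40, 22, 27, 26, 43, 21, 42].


i=0: 34!=113
i=1: 20!=113
i=2: 87!=113
i=3: 40!=113
i=4: 22!=113
i=5: 27!=113
i=6: 26!=113
i=7: 43!=113
i=8: 21!=113
i=9: 42!=113

Not found, 10 comps


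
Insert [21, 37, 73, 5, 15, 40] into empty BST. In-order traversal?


Insert 21: root
Insert 37: R from 21
Insert 73: R from 21 -> R from 37
Insert 5: L from 21
Insert 15: L from 21 -> R from 5
Insert 40: R from 21 -> R from 37 -> L from 73

In-order: [5, 15, 21, 37, 40, 73]


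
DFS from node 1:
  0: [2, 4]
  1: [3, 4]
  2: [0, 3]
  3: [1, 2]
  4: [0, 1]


Visit 1, push [4, 3]
Visit 3, push [2]
Visit 2, push [0]
Visit 0, push [4]
Visit 4, push []

DFS order: [1, 3, 2, 0, 4]


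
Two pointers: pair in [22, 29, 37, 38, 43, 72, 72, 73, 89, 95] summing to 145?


lo=0(22)+hi=9(95)=117
lo=1(29)+hi=9(95)=124
lo=2(37)+hi=9(95)=132
lo=3(38)+hi=9(95)=133
lo=4(43)+hi=9(95)=138
lo=5(72)+hi=9(95)=167
lo=5(72)+hi=8(89)=161
lo=5(72)+hi=7(73)=145

Yes: 72+73=145


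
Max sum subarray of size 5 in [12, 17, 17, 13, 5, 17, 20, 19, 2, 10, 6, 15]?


[0:5]: 64
[1:6]: 69
[2:7]: 72
[3:8]: 74
[4:9]: 63
[5:10]: 68
[6:11]: 57
[7:12]: 52

Max: 74 at [3:8]


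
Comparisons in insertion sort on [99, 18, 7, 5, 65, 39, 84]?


Algorithm: insertion sort
Input: [99, 18, 7, 5, 65, 39, 84]
Sorted: [5, 7, 18, 39, 65, 84, 99]

13


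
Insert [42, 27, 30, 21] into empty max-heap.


Insert 42: [42]
Insert 27: [42, 27]
Insert 30: [42, 27, 30]
Insert 21: [42, 27, 30, 21]

Final heap: [42, 27, 30, 21]


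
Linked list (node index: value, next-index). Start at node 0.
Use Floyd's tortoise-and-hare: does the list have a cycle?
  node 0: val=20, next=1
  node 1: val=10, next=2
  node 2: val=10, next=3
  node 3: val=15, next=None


Floyd's tortoise (slow, +1) and hare (fast, +2):
  init: slow=0, fast=0
  step 1: slow=1, fast=2
  step 2: fast 2->3->None, no cycle

Cycle: no


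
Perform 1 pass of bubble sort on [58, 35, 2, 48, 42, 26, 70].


Initial: [58, 35, 2, 48, 42, 26, 70]
Pass 1: [35, 2, 48, 42, 26, 58, 70] (5 swaps)

After 1 pass: [35, 2, 48, 42, 26, 58, 70]


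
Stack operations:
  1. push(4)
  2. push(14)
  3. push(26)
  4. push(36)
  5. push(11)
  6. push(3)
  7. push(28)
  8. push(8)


push(4) -> [4]
push(14) -> [4, 14]
push(26) -> [4, 14, 26]
push(36) -> [4, 14, 26, 36]
push(11) -> [4, 14, 26, 36, 11]
push(3) -> [4, 14, 26, 36, 11, 3]
push(28) -> [4, 14, 26, 36, 11, 3, 28]
push(8) -> [4, 14, 26, 36, 11, 3, 28, 8]

Final stack: [4, 14, 26, 36, 11, 3, 28, 8]


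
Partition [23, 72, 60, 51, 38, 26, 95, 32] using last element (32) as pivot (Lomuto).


Pivot: 32
  23 <= 32: advance i (no swap)
  26 <= 32: swap -> [23, 26, 60, 51, 38, 72, 95, 32]
Place pivot at 2: [23, 26, 32, 51, 38, 72, 95, 60]

Partitioned: [23, 26, 32, 51, 38, 72, 95, 60]


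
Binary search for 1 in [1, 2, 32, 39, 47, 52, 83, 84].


Step 1: lo=0, hi=7, mid=3, val=39
Step 2: lo=0, hi=2, mid=1, val=2
Step 3: lo=0, hi=0, mid=0, val=1

Found at index 0


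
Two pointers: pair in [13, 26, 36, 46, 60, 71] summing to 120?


lo=0(13)+hi=5(71)=84
lo=1(26)+hi=5(71)=97
lo=2(36)+hi=5(71)=107
lo=3(46)+hi=5(71)=117
lo=4(60)+hi=5(71)=131

No pair found


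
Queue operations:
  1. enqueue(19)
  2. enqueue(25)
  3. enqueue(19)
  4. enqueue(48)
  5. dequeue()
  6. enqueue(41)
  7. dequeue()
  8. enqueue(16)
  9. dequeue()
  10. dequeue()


enqueue(19) -> [19]
enqueue(25) -> [19, 25]
enqueue(19) -> [19, 25, 19]
enqueue(48) -> [19, 25, 19, 48]
dequeue()->19, [25, 19, 48]
enqueue(41) -> [25, 19, 48, 41]
dequeue()->25, [19, 48, 41]
enqueue(16) -> [19, 48, 41, 16]
dequeue()->19, [48, 41, 16]
dequeue()->48, [41, 16]

Final queue: [41, 16]


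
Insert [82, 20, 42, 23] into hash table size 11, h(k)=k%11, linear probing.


Insert 82: h=5 -> slot 5
Insert 20: h=9 -> slot 9
Insert 42: h=9, 1 probes -> slot 10
Insert 23: h=1 -> slot 1

Table: [None, 23, None, None, None, 82, None, None, None, 20, 42]


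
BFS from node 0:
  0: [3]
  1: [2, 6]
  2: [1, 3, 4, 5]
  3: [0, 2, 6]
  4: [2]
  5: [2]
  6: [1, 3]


Visit 0, enqueue [3]
Visit 3, enqueue [2, 6]
Visit 2, enqueue [1, 4, 5]
Visit 6, enqueue []
Visit 1, enqueue []
Visit 4, enqueue []
Visit 5, enqueue []

BFS order: [0, 3, 2, 6, 1, 4, 5]


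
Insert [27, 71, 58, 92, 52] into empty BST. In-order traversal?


Insert 27: root
Insert 71: R from 27
Insert 58: R from 27 -> L from 71
Insert 92: R from 27 -> R from 71
Insert 52: R from 27 -> L from 71 -> L from 58

In-order: [27, 52, 58, 71, 92]


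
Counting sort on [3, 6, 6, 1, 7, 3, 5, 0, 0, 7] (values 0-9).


Input: [3, 6, 6, 1, 7, 3, 5, 0, 0, 7]
Counts: [2, 1, 0, 2, 0, 1, 2, 2, 0, 0]

Sorted: [0, 0, 1, 3, 3, 5, 6, 6, 7, 7]


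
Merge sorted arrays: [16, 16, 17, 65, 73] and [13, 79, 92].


Take 13 from B
Take 16 from A
Take 16 from A
Take 17 from A
Take 65 from A
Take 73 from A

Merged: [13, 16, 16, 17, 65, 73, 79, 92]


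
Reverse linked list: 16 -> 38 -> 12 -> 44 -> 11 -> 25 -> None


Step 1: curr=16, set curr.next=prev(None) | reversed so far: 16
Step 2: curr=38, set curr.next=prev(16) | reversed so far: 38 -> 16
Step 3: curr=12, set curr.next=prev(38) | reversed so far: 12 -> 38 -> 16
Step 4: curr=44, set curr.next=prev(12) | reversed so far: 44 -> 12 -> 38 -> 16
Step 5: curr=11, set curr.next=prev(44) | reversed so far: 11 -> 44 -> 12 -> 38 -> 16
Step 6: curr=25, set curr.next=prev(11) | reversed so far: 25 -> 11 -> 44 -> 12 -> 38 -> 16

25 -> 11 -> 44 -> 12 -> 38 -> 16 -> None


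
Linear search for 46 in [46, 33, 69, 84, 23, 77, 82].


i=0: 46==46 found!

Found at 0, 1 comps


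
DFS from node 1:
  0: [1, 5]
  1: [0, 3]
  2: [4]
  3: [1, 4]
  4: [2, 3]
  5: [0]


Visit 1, push [3, 0]
Visit 0, push [5]
Visit 5, push []
Visit 3, push [4]
Visit 4, push [2]
Visit 2, push []

DFS order: [1, 0, 5, 3, 4, 2]


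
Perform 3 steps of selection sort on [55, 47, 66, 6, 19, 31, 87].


Initial: [55, 47, 66, 6, 19, 31, 87]
Step 1: min=6 at 3
  Swap: [6, 47, 66, 55, 19, 31, 87]
Step 2: min=19 at 4
  Swap: [6, 19, 66, 55, 47, 31, 87]
Step 3: min=31 at 5
  Swap: [6, 19, 31, 55, 47, 66, 87]

After 3 steps: [6, 19, 31, 55, 47, 66, 87]


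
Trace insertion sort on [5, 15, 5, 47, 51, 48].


Initial: [5, 15, 5, 47, 51, 48]
Insert 15: [5, 15, 5, 47, 51, 48]
Insert 5: [5, 5, 15, 47, 51, 48]
Insert 47: [5, 5, 15, 47, 51, 48]
Insert 51: [5, 5, 15, 47, 51, 48]
Insert 48: [5, 5, 15, 47, 48, 51]

Sorted: [5, 5, 15, 47, 48, 51]


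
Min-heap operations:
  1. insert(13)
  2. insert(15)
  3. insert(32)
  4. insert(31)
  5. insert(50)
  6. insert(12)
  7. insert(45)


insert(13) -> [13]
insert(15) -> [13, 15]
insert(32) -> [13, 15, 32]
insert(31) -> [13, 15, 32, 31]
insert(50) -> [13, 15, 32, 31, 50]
insert(12) -> [12, 15, 13, 31, 50, 32]
insert(45) -> [12, 15, 13, 31, 50, 32, 45]

Final heap: [12, 15, 13, 31, 50, 32, 45]


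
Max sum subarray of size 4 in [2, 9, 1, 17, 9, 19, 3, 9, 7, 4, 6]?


[0:4]: 29
[1:5]: 36
[2:6]: 46
[3:7]: 48
[4:8]: 40
[5:9]: 38
[6:10]: 23
[7:11]: 26

Max: 48 at [3:7]


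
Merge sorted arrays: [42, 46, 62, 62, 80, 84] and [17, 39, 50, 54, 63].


Take 17 from B
Take 39 from B
Take 42 from A
Take 46 from A
Take 50 from B
Take 54 from B
Take 62 from A
Take 62 from A
Take 63 from B

Merged: [17, 39, 42, 46, 50, 54, 62, 62, 63, 80, 84]


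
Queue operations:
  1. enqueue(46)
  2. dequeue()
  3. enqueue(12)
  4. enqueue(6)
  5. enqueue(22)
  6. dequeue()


enqueue(46) -> [46]
dequeue()->46, []
enqueue(12) -> [12]
enqueue(6) -> [12, 6]
enqueue(22) -> [12, 6, 22]
dequeue()->12, [6, 22]

Final queue: [6, 22]


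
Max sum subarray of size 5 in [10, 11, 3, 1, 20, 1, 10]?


[0:5]: 45
[1:6]: 36
[2:7]: 35

Max: 45 at [0:5]


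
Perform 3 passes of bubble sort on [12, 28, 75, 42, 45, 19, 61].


Initial: [12, 28, 75, 42, 45, 19, 61]
Pass 1: [12, 28, 42, 45, 19, 61, 75] (4 swaps)
Pass 2: [12, 28, 42, 19, 45, 61, 75] (1 swaps)
Pass 3: [12, 28, 19, 42, 45, 61, 75] (1 swaps)

After 3 passes: [12, 28, 19, 42, 45, 61, 75]


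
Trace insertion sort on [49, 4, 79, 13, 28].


Initial: [49, 4, 79, 13, 28]
Insert 4: [4, 49, 79, 13, 28]
Insert 79: [4, 49, 79, 13, 28]
Insert 13: [4, 13, 49, 79, 28]
Insert 28: [4, 13, 28, 49, 79]

Sorted: [4, 13, 28, 49, 79]


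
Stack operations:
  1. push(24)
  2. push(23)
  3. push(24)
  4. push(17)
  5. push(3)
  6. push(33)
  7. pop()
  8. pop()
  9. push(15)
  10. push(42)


push(24) -> [24]
push(23) -> [24, 23]
push(24) -> [24, 23, 24]
push(17) -> [24, 23, 24, 17]
push(3) -> [24, 23, 24, 17, 3]
push(33) -> [24, 23, 24, 17, 3, 33]
pop()->33, [24, 23, 24, 17, 3]
pop()->3, [24, 23, 24, 17]
push(15) -> [24, 23, 24, 17, 15]
push(42) -> [24, 23, 24, 17, 15, 42]

Final stack: [24, 23, 24, 17, 15, 42]


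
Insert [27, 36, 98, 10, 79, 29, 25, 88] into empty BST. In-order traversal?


Insert 27: root
Insert 36: R from 27
Insert 98: R from 27 -> R from 36
Insert 10: L from 27
Insert 79: R from 27 -> R from 36 -> L from 98
Insert 29: R from 27 -> L from 36
Insert 25: L from 27 -> R from 10
Insert 88: R from 27 -> R from 36 -> L from 98 -> R from 79

In-order: [10, 25, 27, 29, 36, 79, 88, 98]


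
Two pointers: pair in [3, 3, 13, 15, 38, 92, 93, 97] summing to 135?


lo=0(3)+hi=7(97)=100
lo=1(3)+hi=7(97)=100
lo=2(13)+hi=7(97)=110
lo=3(15)+hi=7(97)=112
lo=4(38)+hi=7(97)=135

Yes: 38+97=135


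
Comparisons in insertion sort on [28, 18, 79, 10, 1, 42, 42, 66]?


Algorithm: insertion sort
Input: [28, 18, 79, 10, 1, 42, 42, 66]
Sorted: [1, 10, 18, 28, 42, 42, 66, 79]

15


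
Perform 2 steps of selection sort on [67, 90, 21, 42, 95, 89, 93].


Initial: [67, 90, 21, 42, 95, 89, 93]
Step 1: min=21 at 2
  Swap: [21, 90, 67, 42, 95, 89, 93]
Step 2: min=42 at 3
  Swap: [21, 42, 67, 90, 95, 89, 93]

After 2 steps: [21, 42, 67, 90, 95, 89, 93]


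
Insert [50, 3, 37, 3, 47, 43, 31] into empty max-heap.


Insert 50: [50]
Insert 3: [50, 3]
Insert 37: [50, 3, 37]
Insert 3: [50, 3, 37, 3]
Insert 47: [50, 47, 37, 3, 3]
Insert 43: [50, 47, 43, 3, 3, 37]
Insert 31: [50, 47, 43, 3, 3, 37, 31]

Final heap: [50, 47, 43, 3, 3, 37, 31]


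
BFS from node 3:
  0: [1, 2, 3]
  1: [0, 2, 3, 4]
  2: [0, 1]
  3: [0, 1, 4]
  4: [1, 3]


Visit 3, enqueue [0, 1, 4]
Visit 0, enqueue [2]
Visit 1, enqueue []
Visit 4, enqueue []
Visit 2, enqueue []

BFS order: [3, 0, 1, 4, 2]


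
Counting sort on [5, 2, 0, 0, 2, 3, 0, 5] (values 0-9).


Input: [5, 2, 0, 0, 2, 3, 0, 5]
Counts: [3, 0, 2, 1, 0, 2, 0, 0, 0, 0]

Sorted: [0, 0, 0, 2, 2, 3, 5, 5]


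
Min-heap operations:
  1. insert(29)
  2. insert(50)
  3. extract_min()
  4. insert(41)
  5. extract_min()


insert(29) -> [29]
insert(50) -> [29, 50]
extract_min()->29, [50]
insert(41) -> [41, 50]
extract_min()->41, [50]

Final heap: [50]


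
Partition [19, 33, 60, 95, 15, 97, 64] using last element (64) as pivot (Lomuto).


Pivot: 64
  19 <= 64: advance i (no swap)
  33 <= 64: advance i (no swap)
  60 <= 64: advance i (no swap)
  15 <= 64: swap -> [19, 33, 60, 15, 95, 97, 64]
Place pivot at 4: [19, 33, 60, 15, 64, 97, 95]

Partitioned: [19, 33, 60, 15, 64, 97, 95]


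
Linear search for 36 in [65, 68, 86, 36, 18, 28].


i=0: 65!=36
i=1: 68!=36
i=2: 86!=36
i=3: 36==36 found!

Found at 3, 4 comps


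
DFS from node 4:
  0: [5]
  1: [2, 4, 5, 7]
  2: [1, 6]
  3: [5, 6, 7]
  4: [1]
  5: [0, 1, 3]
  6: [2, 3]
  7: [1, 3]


Visit 4, push [1]
Visit 1, push [7, 5, 2]
Visit 2, push [6]
Visit 6, push [3]
Visit 3, push [7, 5]
Visit 5, push [0]
Visit 0, push []
Visit 7, push []

DFS order: [4, 1, 2, 6, 3, 5, 0, 7]


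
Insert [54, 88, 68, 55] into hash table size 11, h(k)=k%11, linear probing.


Insert 54: h=10 -> slot 10
Insert 88: h=0 -> slot 0
Insert 68: h=2 -> slot 2
Insert 55: h=0, 1 probes -> slot 1

Table: [88, 55, 68, None, None, None, None, None, None, None, 54]


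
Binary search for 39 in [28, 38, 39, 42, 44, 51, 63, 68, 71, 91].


Step 1: lo=0, hi=9, mid=4, val=44
Step 2: lo=0, hi=3, mid=1, val=38
Step 3: lo=2, hi=3, mid=2, val=39

Found at index 2


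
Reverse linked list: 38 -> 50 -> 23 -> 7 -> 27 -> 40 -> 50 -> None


Step 1: curr=38, set curr.next=prev(None) | reversed so far: 38
Step 2: curr=50, set curr.next=prev(38) | reversed so far: 50 -> 38
Step 3: curr=23, set curr.next=prev(50) | reversed so far: 23 -> 50 -> 38
Step 4: curr=7, set curr.next=prev(23) | reversed so far: 7 -> 23 -> 50 -> 38
Step 5: curr=27, set curr.next=prev(7) | reversed so far: 27 -> 7 -> 23 -> 50 -> 38
Step 6: curr=40, set curr.next=prev(27) | reversed so far: 40 -> 27 -> 7 -> 23 -> 50 -> 38
Step 7: curr=50, set curr.next=prev(40) | reversed so far: 50 -> 40 -> 27 -> 7 -> 23 -> 50 -> 38

50 -> 40 -> 27 -> 7 -> 23 -> 50 -> 38 -> None


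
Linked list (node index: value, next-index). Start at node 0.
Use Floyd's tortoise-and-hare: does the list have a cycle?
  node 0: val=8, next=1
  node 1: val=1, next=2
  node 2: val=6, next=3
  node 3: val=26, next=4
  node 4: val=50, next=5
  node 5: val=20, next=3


Floyd's tortoise (slow, +1) and hare (fast, +2):
  init: slow=0, fast=0
  step 1: slow=1, fast=2
  step 2: slow=2, fast=4
  step 3: slow=3, fast=3
  slow == fast at node 3: cycle detected

Cycle: yes


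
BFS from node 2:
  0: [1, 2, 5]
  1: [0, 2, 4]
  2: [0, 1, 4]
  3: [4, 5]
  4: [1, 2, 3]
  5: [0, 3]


Visit 2, enqueue [0, 1, 4]
Visit 0, enqueue [5]
Visit 1, enqueue []
Visit 4, enqueue [3]
Visit 5, enqueue []
Visit 3, enqueue []

BFS order: [2, 0, 1, 4, 5, 3]


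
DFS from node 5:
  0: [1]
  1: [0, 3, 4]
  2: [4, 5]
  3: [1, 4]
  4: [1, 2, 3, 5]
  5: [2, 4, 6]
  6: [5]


Visit 5, push [6, 4, 2]
Visit 2, push [4]
Visit 4, push [3, 1]
Visit 1, push [3, 0]
Visit 0, push []
Visit 3, push []
Visit 6, push []

DFS order: [5, 2, 4, 1, 0, 3, 6]


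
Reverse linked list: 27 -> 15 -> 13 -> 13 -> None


Step 1: curr=27, set curr.next=prev(None) | reversed so far: 27
Step 2: curr=15, set curr.next=prev(27) | reversed so far: 15 -> 27
Step 3: curr=13, set curr.next=prev(15) | reversed so far: 13 -> 15 -> 27
Step 4: curr=13, set curr.next=prev(13) | reversed so far: 13 -> 13 -> 15 -> 27

13 -> 13 -> 15 -> 27 -> None


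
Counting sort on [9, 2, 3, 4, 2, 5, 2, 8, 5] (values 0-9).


Input: [9, 2, 3, 4, 2, 5, 2, 8, 5]
Counts: [0, 0, 3, 1, 1, 2, 0, 0, 1, 1]

Sorted: [2, 2, 2, 3, 4, 5, 5, 8, 9]


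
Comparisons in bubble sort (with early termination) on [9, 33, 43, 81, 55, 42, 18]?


Algorithm: bubble sort (with early termination)
Input: [9, 33, 43, 81, 55, 42, 18]
Sorted: [9, 18, 33, 42, 43, 55, 81]

21


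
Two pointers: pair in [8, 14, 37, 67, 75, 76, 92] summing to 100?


lo=0(8)+hi=6(92)=100

Yes: 8+92=100


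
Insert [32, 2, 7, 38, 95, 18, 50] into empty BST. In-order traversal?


Insert 32: root
Insert 2: L from 32
Insert 7: L from 32 -> R from 2
Insert 38: R from 32
Insert 95: R from 32 -> R from 38
Insert 18: L from 32 -> R from 2 -> R from 7
Insert 50: R from 32 -> R from 38 -> L from 95

In-order: [2, 7, 18, 32, 38, 50, 95]


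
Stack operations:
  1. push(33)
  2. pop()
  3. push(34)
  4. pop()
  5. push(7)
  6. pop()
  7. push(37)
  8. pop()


push(33) -> [33]
pop()->33, []
push(34) -> [34]
pop()->34, []
push(7) -> [7]
pop()->7, []
push(37) -> [37]
pop()->37, []

Final stack: []


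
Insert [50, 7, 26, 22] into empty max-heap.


Insert 50: [50]
Insert 7: [50, 7]
Insert 26: [50, 7, 26]
Insert 22: [50, 22, 26, 7]

Final heap: [50, 22, 26, 7]


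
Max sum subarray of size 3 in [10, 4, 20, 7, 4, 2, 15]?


[0:3]: 34
[1:4]: 31
[2:5]: 31
[3:6]: 13
[4:7]: 21

Max: 34 at [0:3]


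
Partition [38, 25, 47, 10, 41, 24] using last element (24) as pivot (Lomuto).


Pivot: 24
  10 <= 24: swap -> [10, 25, 47, 38, 41, 24]
Place pivot at 1: [10, 24, 47, 38, 41, 25]

Partitioned: [10, 24, 47, 38, 41, 25]


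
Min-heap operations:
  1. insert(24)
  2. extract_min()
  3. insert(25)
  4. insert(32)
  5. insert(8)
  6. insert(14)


insert(24) -> [24]
extract_min()->24, []
insert(25) -> [25]
insert(32) -> [25, 32]
insert(8) -> [8, 32, 25]
insert(14) -> [8, 14, 25, 32]

Final heap: [8, 14, 25, 32]


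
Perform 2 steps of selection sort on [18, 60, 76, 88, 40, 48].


Initial: [18, 60, 76, 88, 40, 48]
Step 1: min=18 at 0
  Swap: [18, 60, 76, 88, 40, 48]
Step 2: min=40 at 4
  Swap: [18, 40, 76, 88, 60, 48]

After 2 steps: [18, 40, 76, 88, 60, 48]


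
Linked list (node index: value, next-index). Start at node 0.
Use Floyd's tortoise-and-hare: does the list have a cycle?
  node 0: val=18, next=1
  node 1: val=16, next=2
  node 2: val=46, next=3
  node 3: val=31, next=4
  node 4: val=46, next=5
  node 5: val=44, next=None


Floyd's tortoise (slow, +1) and hare (fast, +2):
  init: slow=0, fast=0
  step 1: slow=1, fast=2
  step 2: slow=2, fast=4
  step 3: fast 4->5->None, no cycle

Cycle: no


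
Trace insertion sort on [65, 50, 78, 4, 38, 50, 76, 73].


Initial: [65, 50, 78, 4, 38, 50, 76, 73]
Insert 50: [50, 65, 78, 4, 38, 50, 76, 73]
Insert 78: [50, 65, 78, 4, 38, 50, 76, 73]
Insert 4: [4, 50, 65, 78, 38, 50, 76, 73]
Insert 38: [4, 38, 50, 65, 78, 50, 76, 73]
Insert 50: [4, 38, 50, 50, 65, 78, 76, 73]
Insert 76: [4, 38, 50, 50, 65, 76, 78, 73]
Insert 73: [4, 38, 50, 50, 65, 73, 76, 78]

Sorted: [4, 38, 50, 50, 65, 73, 76, 78]


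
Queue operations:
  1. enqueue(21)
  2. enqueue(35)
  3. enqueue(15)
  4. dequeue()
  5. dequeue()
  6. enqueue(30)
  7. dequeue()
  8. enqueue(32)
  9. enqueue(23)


enqueue(21) -> [21]
enqueue(35) -> [21, 35]
enqueue(15) -> [21, 35, 15]
dequeue()->21, [35, 15]
dequeue()->35, [15]
enqueue(30) -> [15, 30]
dequeue()->15, [30]
enqueue(32) -> [30, 32]
enqueue(23) -> [30, 32, 23]

Final queue: [30, 32, 23]


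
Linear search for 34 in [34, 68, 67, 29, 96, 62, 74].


i=0: 34==34 found!

Found at 0, 1 comps


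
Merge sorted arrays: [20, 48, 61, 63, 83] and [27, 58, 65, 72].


Take 20 from A
Take 27 from B
Take 48 from A
Take 58 from B
Take 61 from A
Take 63 from A
Take 65 from B
Take 72 from B

Merged: [20, 27, 48, 58, 61, 63, 65, 72, 83]


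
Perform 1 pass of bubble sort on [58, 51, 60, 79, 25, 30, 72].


Initial: [58, 51, 60, 79, 25, 30, 72]
Pass 1: [51, 58, 60, 25, 30, 72, 79] (4 swaps)

After 1 pass: [51, 58, 60, 25, 30, 72, 79]


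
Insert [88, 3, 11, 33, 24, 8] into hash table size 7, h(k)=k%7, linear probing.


Insert 88: h=4 -> slot 4
Insert 3: h=3 -> slot 3
Insert 11: h=4, 1 probes -> slot 5
Insert 33: h=5, 1 probes -> slot 6
Insert 24: h=3, 4 probes -> slot 0
Insert 8: h=1 -> slot 1

Table: [24, 8, None, 3, 88, 11, 33]


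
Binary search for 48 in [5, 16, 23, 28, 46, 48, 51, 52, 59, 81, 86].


Step 1: lo=0, hi=10, mid=5, val=48

Found at index 5


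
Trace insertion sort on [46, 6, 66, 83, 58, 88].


Initial: [46, 6, 66, 83, 58, 88]
Insert 6: [6, 46, 66, 83, 58, 88]
Insert 66: [6, 46, 66, 83, 58, 88]
Insert 83: [6, 46, 66, 83, 58, 88]
Insert 58: [6, 46, 58, 66, 83, 88]
Insert 88: [6, 46, 58, 66, 83, 88]

Sorted: [6, 46, 58, 66, 83, 88]


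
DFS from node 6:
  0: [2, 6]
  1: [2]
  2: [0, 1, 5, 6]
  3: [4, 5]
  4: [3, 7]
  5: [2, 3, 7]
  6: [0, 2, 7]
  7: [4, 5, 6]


Visit 6, push [7, 2, 0]
Visit 0, push [2]
Visit 2, push [5, 1]
Visit 1, push []
Visit 5, push [7, 3]
Visit 3, push [4]
Visit 4, push [7]
Visit 7, push []

DFS order: [6, 0, 2, 1, 5, 3, 4, 7]


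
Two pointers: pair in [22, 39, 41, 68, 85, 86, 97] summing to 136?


lo=0(22)+hi=6(97)=119
lo=1(39)+hi=6(97)=136

Yes: 39+97=136


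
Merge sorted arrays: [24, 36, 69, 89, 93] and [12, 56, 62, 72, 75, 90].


Take 12 from B
Take 24 from A
Take 36 from A
Take 56 from B
Take 62 from B
Take 69 from A
Take 72 from B
Take 75 from B
Take 89 from A
Take 90 from B

Merged: [12, 24, 36, 56, 62, 69, 72, 75, 89, 90, 93]


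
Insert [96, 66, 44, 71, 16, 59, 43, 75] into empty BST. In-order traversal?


Insert 96: root
Insert 66: L from 96
Insert 44: L from 96 -> L from 66
Insert 71: L from 96 -> R from 66
Insert 16: L from 96 -> L from 66 -> L from 44
Insert 59: L from 96 -> L from 66 -> R from 44
Insert 43: L from 96 -> L from 66 -> L from 44 -> R from 16
Insert 75: L from 96 -> R from 66 -> R from 71

In-order: [16, 43, 44, 59, 66, 71, 75, 96]


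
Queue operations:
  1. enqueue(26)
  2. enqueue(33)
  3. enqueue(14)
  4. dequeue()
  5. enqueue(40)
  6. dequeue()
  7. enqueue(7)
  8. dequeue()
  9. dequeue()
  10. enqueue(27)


enqueue(26) -> [26]
enqueue(33) -> [26, 33]
enqueue(14) -> [26, 33, 14]
dequeue()->26, [33, 14]
enqueue(40) -> [33, 14, 40]
dequeue()->33, [14, 40]
enqueue(7) -> [14, 40, 7]
dequeue()->14, [40, 7]
dequeue()->40, [7]
enqueue(27) -> [7, 27]

Final queue: [7, 27]


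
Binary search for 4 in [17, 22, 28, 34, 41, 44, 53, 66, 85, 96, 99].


Step 1: lo=0, hi=10, mid=5, val=44
Step 2: lo=0, hi=4, mid=2, val=28
Step 3: lo=0, hi=1, mid=0, val=17

Not found


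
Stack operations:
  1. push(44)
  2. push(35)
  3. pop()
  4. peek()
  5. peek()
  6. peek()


push(44) -> [44]
push(35) -> [44, 35]
pop()->35, [44]
peek()->44
peek()->44
peek()->44

Final stack: [44]


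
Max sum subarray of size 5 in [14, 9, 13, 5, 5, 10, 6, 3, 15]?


[0:5]: 46
[1:6]: 42
[2:7]: 39
[3:8]: 29
[4:9]: 39

Max: 46 at [0:5]


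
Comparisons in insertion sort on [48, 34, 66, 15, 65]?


Algorithm: insertion sort
Input: [48, 34, 66, 15, 65]
Sorted: [15, 34, 48, 65, 66]

7


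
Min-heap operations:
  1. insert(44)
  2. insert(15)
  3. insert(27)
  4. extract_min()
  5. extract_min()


insert(44) -> [44]
insert(15) -> [15, 44]
insert(27) -> [15, 44, 27]
extract_min()->15, [27, 44]
extract_min()->27, [44]

Final heap: [44]


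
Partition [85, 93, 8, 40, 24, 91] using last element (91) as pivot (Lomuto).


Pivot: 91
  85 <= 91: advance i (no swap)
  8 <= 91: swap -> [85, 8, 93, 40, 24, 91]
  40 <= 91: swap -> [85, 8, 40, 93, 24, 91]
  24 <= 91: swap -> [85, 8, 40, 24, 93, 91]
Place pivot at 4: [85, 8, 40, 24, 91, 93]

Partitioned: [85, 8, 40, 24, 91, 93]


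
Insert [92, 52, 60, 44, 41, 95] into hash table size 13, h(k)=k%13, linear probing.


Insert 92: h=1 -> slot 1
Insert 52: h=0 -> slot 0
Insert 60: h=8 -> slot 8
Insert 44: h=5 -> slot 5
Insert 41: h=2 -> slot 2
Insert 95: h=4 -> slot 4

Table: [52, 92, 41, None, 95, 44, None, None, 60, None, None, None, None]


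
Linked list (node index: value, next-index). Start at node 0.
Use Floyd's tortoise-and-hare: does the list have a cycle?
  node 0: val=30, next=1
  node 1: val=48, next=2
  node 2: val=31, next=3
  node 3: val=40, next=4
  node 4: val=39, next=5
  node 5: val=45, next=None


Floyd's tortoise (slow, +1) and hare (fast, +2):
  init: slow=0, fast=0
  step 1: slow=1, fast=2
  step 2: slow=2, fast=4
  step 3: fast 4->5->None, no cycle

Cycle: no


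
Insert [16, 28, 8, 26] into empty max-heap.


Insert 16: [16]
Insert 28: [28, 16]
Insert 8: [28, 16, 8]
Insert 26: [28, 26, 8, 16]

Final heap: [28, 26, 8, 16]


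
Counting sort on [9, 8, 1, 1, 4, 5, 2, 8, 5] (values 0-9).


Input: [9, 8, 1, 1, 4, 5, 2, 8, 5]
Counts: [0, 2, 1, 0, 1, 2, 0, 0, 2, 1]

Sorted: [1, 1, 2, 4, 5, 5, 8, 8, 9]


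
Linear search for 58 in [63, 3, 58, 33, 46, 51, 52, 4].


i=0: 63!=58
i=1: 3!=58
i=2: 58==58 found!

Found at 2, 3 comps


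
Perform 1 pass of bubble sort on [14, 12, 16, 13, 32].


Initial: [14, 12, 16, 13, 32]
Pass 1: [12, 14, 13, 16, 32] (2 swaps)

After 1 pass: [12, 14, 13, 16, 32]


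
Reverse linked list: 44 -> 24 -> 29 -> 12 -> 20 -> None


Step 1: curr=44, set curr.next=prev(None) | reversed so far: 44
Step 2: curr=24, set curr.next=prev(44) | reversed so far: 24 -> 44
Step 3: curr=29, set curr.next=prev(24) | reversed so far: 29 -> 24 -> 44
Step 4: curr=12, set curr.next=prev(29) | reversed so far: 12 -> 29 -> 24 -> 44
Step 5: curr=20, set curr.next=prev(12) | reversed so far: 20 -> 12 -> 29 -> 24 -> 44

20 -> 12 -> 29 -> 24 -> 44 -> None


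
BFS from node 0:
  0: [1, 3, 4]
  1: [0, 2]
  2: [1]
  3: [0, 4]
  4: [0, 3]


Visit 0, enqueue [1, 3, 4]
Visit 1, enqueue [2]
Visit 3, enqueue []
Visit 4, enqueue []
Visit 2, enqueue []

BFS order: [0, 1, 3, 4, 2]


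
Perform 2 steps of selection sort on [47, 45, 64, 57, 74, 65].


Initial: [47, 45, 64, 57, 74, 65]
Step 1: min=45 at 1
  Swap: [45, 47, 64, 57, 74, 65]
Step 2: min=47 at 1
  Swap: [45, 47, 64, 57, 74, 65]

After 2 steps: [45, 47, 64, 57, 74, 65]


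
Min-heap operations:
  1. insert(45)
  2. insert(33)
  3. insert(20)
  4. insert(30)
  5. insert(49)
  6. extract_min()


insert(45) -> [45]
insert(33) -> [33, 45]
insert(20) -> [20, 45, 33]
insert(30) -> [20, 30, 33, 45]
insert(49) -> [20, 30, 33, 45, 49]
extract_min()->20, [30, 45, 33, 49]

Final heap: [30, 45, 33, 49]


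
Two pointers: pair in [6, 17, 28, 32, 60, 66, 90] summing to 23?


lo=0(6)+hi=6(90)=96
lo=0(6)+hi=5(66)=72
lo=0(6)+hi=4(60)=66
lo=0(6)+hi=3(32)=38
lo=0(6)+hi=2(28)=34
lo=0(6)+hi=1(17)=23

Yes: 6+17=23


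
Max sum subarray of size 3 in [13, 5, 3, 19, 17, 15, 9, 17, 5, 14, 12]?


[0:3]: 21
[1:4]: 27
[2:5]: 39
[3:6]: 51
[4:7]: 41
[5:8]: 41
[6:9]: 31
[7:10]: 36
[8:11]: 31

Max: 51 at [3:6]


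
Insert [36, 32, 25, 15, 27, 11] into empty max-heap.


Insert 36: [36]
Insert 32: [36, 32]
Insert 25: [36, 32, 25]
Insert 15: [36, 32, 25, 15]
Insert 27: [36, 32, 25, 15, 27]
Insert 11: [36, 32, 25, 15, 27, 11]

Final heap: [36, 32, 25, 15, 27, 11]


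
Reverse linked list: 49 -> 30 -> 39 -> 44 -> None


Step 1: curr=49, set curr.next=prev(None) | reversed so far: 49
Step 2: curr=30, set curr.next=prev(49) | reversed so far: 30 -> 49
Step 3: curr=39, set curr.next=prev(30) | reversed so far: 39 -> 30 -> 49
Step 4: curr=44, set curr.next=prev(39) | reversed so far: 44 -> 39 -> 30 -> 49

44 -> 39 -> 30 -> 49 -> None


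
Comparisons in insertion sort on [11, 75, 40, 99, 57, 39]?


Algorithm: insertion sort
Input: [11, 75, 40, 99, 57, 39]
Sorted: [11, 39, 40, 57, 75, 99]

12


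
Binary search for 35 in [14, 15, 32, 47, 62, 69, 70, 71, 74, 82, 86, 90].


Step 1: lo=0, hi=11, mid=5, val=69
Step 2: lo=0, hi=4, mid=2, val=32
Step 3: lo=3, hi=4, mid=3, val=47

Not found


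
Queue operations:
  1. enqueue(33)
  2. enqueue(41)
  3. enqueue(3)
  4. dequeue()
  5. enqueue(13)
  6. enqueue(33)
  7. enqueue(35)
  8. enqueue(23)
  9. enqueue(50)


enqueue(33) -> [33]
enqueue(41) -> [33, 41]
enqueue(3) -> [33, 41, 3]
dequeue()->33, [41, 3]
enqueue(13) -> [41, 3, 13]
enqueue(33) -> [41, 3, 13, 33]
enqueue(35) -> [41, 3, 13, 33, 35]
enqueue(23) -> [41, 3, 13, 33, 35, 23]
enqueue(50) -> [41, 3, 13, 33, 35, 23, 50]

Final queue: [41, 3, 13, 33, 35, 23, 50]


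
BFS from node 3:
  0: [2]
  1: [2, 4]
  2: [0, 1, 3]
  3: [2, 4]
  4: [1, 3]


Visit 3, enqueue [2, 4]
Visit 2, enqueue [0, 1]
Visit 4, enqueue []
Visit 0, enqueue []
Visit 1, enqueue []

BFS order: [3, 2, 4, 0, 1]


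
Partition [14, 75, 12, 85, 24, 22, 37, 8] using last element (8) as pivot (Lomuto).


Pivot: 8
Place pivot at 0: [8, 75, 12, 85, 24, 22, 37, 14]

Partitioned: [8, 75, 12, 85, 24, 22, 37, 14]


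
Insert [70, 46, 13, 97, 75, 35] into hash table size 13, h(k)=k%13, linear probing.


Insert 70: h=5 -> slot 5
Insert 46: h=7 -> slot 7
Insert 13: h=0 -> slot 0
Insert 97: h=6 -> slot 6
Insert 75: h=10 -> slot 10
Insert 35: h=9 -> slot 9

Table: [13, None, None, None, None, 70, 97, 46, None, 35, 75, None, None]


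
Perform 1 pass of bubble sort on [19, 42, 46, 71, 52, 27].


Initial: [19, 42, 46, 71, 52, 27]
Pass 1: [19, 42, 46, 52, 27, 71] (2 swaps)

After 1 pass: [19, 42, 46, 52, 27, 71]


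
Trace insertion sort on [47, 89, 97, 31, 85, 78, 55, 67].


Initial: [47, 89, 97, 31, 85, 78, 55, 67]
Insert 89: [47, 89, 97, 31, 85, 78, 55, 67]
Insert 97: [47, 89, 97, 31, 85, 78, 55, 67]
Insert 31: [31, 47, 89, 97, 85, 78, 55, 67]
Insert 85: [31, 47, 85, 89, 97, 78, 55, 67]
Insert 78: [31, 47, 78, 85, 89, 97, 55, 67]
Insert 55: [31, 47, 55, 78, 85, 89, 97, 67]
Insert 67: [31, 47, 55, 67, 78, 85, 89, 97]

Sorted: [31, 47, 55, 67, 78, 85, 89, 97]


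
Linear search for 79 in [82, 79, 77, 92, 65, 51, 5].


i=0: 82!=79
i=1: 79==79 found!

Found at 1, 2 comps


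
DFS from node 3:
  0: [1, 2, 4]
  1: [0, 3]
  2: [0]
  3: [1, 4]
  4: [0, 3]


Visit 3, push [4, 1]
Visit 1, push [0]
Visit 0, push [4, 2]
Visit 2, push []
Visit 4, push []

DFS order: [3, 1, 0, 2, 4]


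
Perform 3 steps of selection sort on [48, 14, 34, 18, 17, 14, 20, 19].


Initial: [48, 14, 34, 18, 17, 14, 20, 19]
Step 1: min=14 at 1
  Swap: [14, 48, 34, 18, 17, 14, 20, 19]
Step 2: min=14 at 5
  Swap: [14, 14, 34, 18, 17, 48, 20, 19]
Step 3: min=17 at 4
  Swap: [14, 14, 17, 18, 34, 48, 20, 19]

After 3 steps: [14, 14, 17, 18, 34, 48, 20, 19]


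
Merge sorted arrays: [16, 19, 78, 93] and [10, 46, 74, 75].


Take 10 from B
Take 16 from A
Take 19 from A
Take 46 from B
Take 74 from B
Take 75 from B

Merged: [10, 16, 19, 46, 74, 75, 78, 93]


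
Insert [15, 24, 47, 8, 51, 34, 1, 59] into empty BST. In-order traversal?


Insert 15: root
Insert 24: R from 15
Insert 47: R from 15 -> R from 24
Insert 8: L from 15
Insert 51: R from 15 -> R from 24 -> R from 47
Insert 34: R from 15 -> R from 24 -> L from 47
Insert 1: L from 15 -> L from 8
Insert 59: R from 15 -> R from 24 -> R from 47 -> R from 51

In-order: [1, 8, 15, 24, 34, 47, 51, 59]


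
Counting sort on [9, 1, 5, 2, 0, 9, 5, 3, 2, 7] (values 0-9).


Input: [9, 1, 5, 2, 0, 9, 5, 3, 2, 7]
Counts: [1, 1, 2, 1, 0, 2, 0, 1, 0, 2]

Sorted: [0, 1, 2, 2, 3, 5, 5, 7, 9, 9]


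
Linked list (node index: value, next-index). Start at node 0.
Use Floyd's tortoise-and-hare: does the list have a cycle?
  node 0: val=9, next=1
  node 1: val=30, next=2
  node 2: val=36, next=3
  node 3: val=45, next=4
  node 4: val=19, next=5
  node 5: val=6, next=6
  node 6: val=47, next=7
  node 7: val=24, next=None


Floyd's tortoise (slow, +1) and hare (fast, +2):
  init: slow=0, fast=0
  step 1: slow=1, fast=2
  step 2: slow=2, fast=4
  step 3: slow=3, fast=6
  step 4: fast 6->7->None, no cycle

Cycle: no


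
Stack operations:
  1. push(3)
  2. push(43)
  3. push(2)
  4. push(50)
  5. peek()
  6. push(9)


push(3) -> [3]
push(43) -> [3, 43]
push(2) -> [3, 43, 2]
push(50) -> [3, 43, 2, 50]
peek()->50
push(9) -> [3, 43, 2, 50, 9]

Final stack: [3, 43, 2, 50, 9]


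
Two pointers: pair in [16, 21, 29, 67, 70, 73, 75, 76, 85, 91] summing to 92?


lo=0(16)+hi=9(91)=107
lo=0(16)+hi=8(85)=101
lo=0(16)+hi=7(76)=92

Yes: 16+76=92


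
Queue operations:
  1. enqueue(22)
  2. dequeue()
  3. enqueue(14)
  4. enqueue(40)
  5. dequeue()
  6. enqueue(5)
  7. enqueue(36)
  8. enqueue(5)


enqueue(22) -> [22]
dequeue()->22, []
enqueue(14) -> [14]
enqueue(40) -> [14, 40]
dequeue()->14, [40]
enqueue(5) -> [40, 5]
enqueue(36) -> [40, 5, 36]
enqueue(5) -> [40, 5, 36, 5]

Final queue: [40, 5, 36, 5]


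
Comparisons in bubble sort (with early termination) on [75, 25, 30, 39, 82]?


Algorithm: bubble sort (with early termination)
Input: [75, 25, 30, 39, 82]
Sorted: [25, 30, 39, 75, 82]

7


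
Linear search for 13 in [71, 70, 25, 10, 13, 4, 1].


i=0: 71!=13
i=1: 70!=13
i=2: 25!=13
i=3: 10!=13
i=4: 13==13 found!

Found at 4, 5 comps


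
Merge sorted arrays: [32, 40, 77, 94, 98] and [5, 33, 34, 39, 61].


Take 5 from B
Take 32 from A
Take 33 from B
Take 34 from B
Take 39 from B
Take 40 from A
Take 61 from B

Merged: [5, 32, 33, 34, 39, 40, 61, 77, 94, 98]


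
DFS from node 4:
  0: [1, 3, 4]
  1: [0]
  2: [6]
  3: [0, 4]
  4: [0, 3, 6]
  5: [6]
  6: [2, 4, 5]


Visit 4, push [6, 3, 0]
Visit 0, push [3, 1]
Visit 1, push []
Visit 3, push []
Visit 6, push [5, 2]
Visit 2, push []
Visit 5, push []

DFS order: [4, 0, 1, 3, 6, 2, 5]


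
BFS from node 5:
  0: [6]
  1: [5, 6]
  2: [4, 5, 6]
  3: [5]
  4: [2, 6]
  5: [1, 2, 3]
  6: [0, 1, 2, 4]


Visit 5, enqueue [1, 2, 3]
Visit 1, enqueue [6]
Visit 2, enqueue [4]
Visit 3, enqueue []
Visit 6, enqueue [0]
Visit 4, enqueue []
Visit 0, enqueue []

BFS order: [5, 1, 2, 3, 6, 4, 0]


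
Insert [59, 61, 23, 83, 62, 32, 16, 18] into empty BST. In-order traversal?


Insert 59: root
Insert 61: R from 59
Insert 23: L from 59
Insert 83: R from 59 -> R from 61
Insert 62: R from 59 -> R from 61 -> L from 83
Insert 32: L from 59 -> R from 23
Insert 16: L from 59 -> L from 23
Insert 18: L from 59 -> L from 23 -> R from 16

In-order: [16, 18, 23, 32, 59, 61, 62, 83]


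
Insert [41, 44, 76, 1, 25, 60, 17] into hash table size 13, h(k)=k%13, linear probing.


Insert 41: h=2 -> slot 2
Insert 44: h=5 -> slot 5
Insert 76: h=11 -> slot 11
Insert 1: h=1 -> slot 1
Insert 25: h=12 -> slot 12
Insert 60: h=8 -> slot 8
Insert 17: h=4 -> slot 4

Table: [None, 1, 41, None, 17, 44, None, None, 60, None, None, 76, 25]


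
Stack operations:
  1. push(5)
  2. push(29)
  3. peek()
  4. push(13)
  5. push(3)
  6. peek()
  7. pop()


push(5) -> [5]
push(29) -> [5, 29]
peek()->29
push(13) -> [5, 29, 13]
push(3) -> [5, 29, 13, 3]
peek()->3
pop()->3, [5, 29, 13]

Final stack: [5, 29, 13]


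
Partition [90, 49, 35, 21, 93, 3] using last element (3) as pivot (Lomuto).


Pivot: 3
Place pivot at 0: [3, 49, 35, 21, 93, 90]

Partitioned: [3, 49, 35, 21, 93, 90]


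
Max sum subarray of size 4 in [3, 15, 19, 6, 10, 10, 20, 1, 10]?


[0:4]: 43
[1:5]: 50
[2:6]: 45
[3:7]: 46
[4:8]: 41
[5:9]: 41

Max: 50 at [1:5]


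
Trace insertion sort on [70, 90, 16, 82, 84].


Initial: [70, 90, 16, 82, 84]
Insert 90: [70, 90, 16, 82, 84]
Insert 16: [16, 70, 90, 82, 84]
Insert 82: [16, 70, 82, 90, 84]
Insert 84: [16, 70, 82, 84, 90]

Sorted: [16, 70, 82, 84, 90]


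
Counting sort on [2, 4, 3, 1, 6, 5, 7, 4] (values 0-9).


Input: [2, 4, 3, 1, 6, 5, 7, 4]
Counts: [0, 1, 1, 1, 2, 1, 1, 1, 0, 0]

Sorted: [1, 2, 3, 4, 4, 5, 6, 7]


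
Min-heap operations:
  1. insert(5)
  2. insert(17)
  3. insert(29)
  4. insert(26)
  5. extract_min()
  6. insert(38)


insert(5) -> [5]
insert(17) -> [5, 17]
insert(29) -> [5, 17, 29]
insert(26) -> [5, 17, 29, 26]
extract_min()->5, [17, 26, 29]
insert(38) -> [17, 26, 29, 38]

Final heap: [17, 26, 29, 38]


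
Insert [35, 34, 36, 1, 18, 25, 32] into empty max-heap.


Insert 35: [35]
Insert 34: [35, 34]
Insert 36: [36, 34, 35]
Insert 1: [36, 34, 35, 1]
Insert 18: [36, 34, 35, 1, 18]
Insert 25: [36, 34, 35, 1, 18, 25]
Insert 32: [36, 34, 35, 1, 18, 25, 32]

Final heap: [36, 34, 35, 1, 18, 25, 32]


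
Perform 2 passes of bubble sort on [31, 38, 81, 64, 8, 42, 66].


Initial: [31, 38, 81, 64, 8, 42, 66]
Pass 1: [31, 38, 64, 8, 42, 66, 81] (4 swaps)
Pass 2: [31, 38, 8, 42, 64, 66, 81] (2 swaps)

After 2 passes: [31, 38, 8, 42, 64, 66, 81]


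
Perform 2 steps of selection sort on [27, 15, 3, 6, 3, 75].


Initial: [27, 15, 3, 6, 3, 75]
Step 1: min=3 at 2
  Swap: [3, 15, 27, 6, 3, 75]
Step 2: min=3 at 4
  Swap: [3, 3, 27, 6, 15, 75]

After 2 steps: [3, 3, 27, 6, 15, 75]


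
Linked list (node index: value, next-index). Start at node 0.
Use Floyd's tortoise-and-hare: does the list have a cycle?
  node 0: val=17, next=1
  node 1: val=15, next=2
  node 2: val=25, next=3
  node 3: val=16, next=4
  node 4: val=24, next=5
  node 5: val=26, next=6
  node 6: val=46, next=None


Floyd's tortoise (slow, +1) and hare (fast, +2):
  init: slow=0, fast=0
  step 1: slow=1, fast=2
  step 2: slow=2, fast=4
  step 3: slow=3, fast=6
  step 4: fast -> None, no cycle

Cycle: no


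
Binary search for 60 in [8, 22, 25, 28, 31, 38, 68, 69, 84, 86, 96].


Step 1: lo=0, hi=10, mid=5, val=38
Step 2: lo=6, hi=10, mid=8, val=84
Step 3: lo=6, hi=7, mid=6, val=68

Not found


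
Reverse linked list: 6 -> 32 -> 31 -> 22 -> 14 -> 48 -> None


Step 1: curr=6, set curr.next=prev(None) | reversed so far: 6
Step 2: curr=32, set curr.next=prev(6) | reversed so far: 32 -> 6
Step 3: curr=31, set curr.next=prev(32) | reversed so far: 31 -> 32 -> 6
Step 4: curr=22, set curr.next=prev(31) | reversed so far: 22 -> 31 -> 32 -> 6
Step 5: curr=14, set curr.next=prev(22) | reversed so far: 14 -> 22 -> 31 -> 32 -> 6
Step 6: curr=48, set curr.next=prev(14) | reversed so far: 48 -> 14 -> 22 -> 31 -> 32 -> 6

48 -> 14 -> 22 -> 31 -> 32 -> 6 -> None


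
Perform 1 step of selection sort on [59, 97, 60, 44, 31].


Initial: [59, 97, 60, 44, 31]
Step 1: min=31 at 4
  Swap: [31, 97, 60, 44, 59]

After 1 step: [31, 97, 60, 44, 59]


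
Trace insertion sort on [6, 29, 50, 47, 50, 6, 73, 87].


Initial: [6, 29, 50, 47, 50, 6, 73, 87]
Insert 29: [6, 29, 50, 47, 50, 6, 73, 87]
Insert 50: [6, 29, 50, 47, 50, 6, 73, 87]
Insert 47: [6, 29, 47, 50, 50, 6, 73, 87]
Insert 50: [6, 29, 47, 50, 50, 6, 73, 87]
Insert 6: [6, 6, 29, 47, 50, 50, 73, 87]
Insert 73: [6, 6, 29, 47, 50, 50, 73, 87]
Insert 87: [6, 6, 29, 47, 50, 50, 73, 87]

Sorted: [6, 6, 29, 47, 50, 50, 73, 87]


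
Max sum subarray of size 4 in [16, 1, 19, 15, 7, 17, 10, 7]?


[0:4]: 51
[1:5]: 42
[2:6]: 58
[3:7]: 49
[4:8]: 41

Max: 58 at [2:6]


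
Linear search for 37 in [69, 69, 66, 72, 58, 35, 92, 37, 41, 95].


i=0: 69!=37
i=1: 69!=37
i=2: 66!=37
i=3: 72!=37
i=4: 58!=37
i=5: 35!=37
i=6: 92!=37
i=7: 37==37 found!

Found at 7, 8 comps


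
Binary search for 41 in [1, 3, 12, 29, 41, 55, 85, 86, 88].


Step 1: lo=0, hi=8, mid=4, val=41

Found at index 4


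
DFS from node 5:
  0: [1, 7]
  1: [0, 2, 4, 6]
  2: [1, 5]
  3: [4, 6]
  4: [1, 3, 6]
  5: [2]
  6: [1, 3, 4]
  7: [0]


Visit 5, push [2]
Visit 2, push [1]
Visit 1, push [6, 4, 0]
Visit 0, push [7]
Visit 7, push []
Visit 4, push [6, 3]
Visit 3, push [6]
Visit 6, push []

DFS order: [5, 2, 1, 0, 7, 4, 3, 6]


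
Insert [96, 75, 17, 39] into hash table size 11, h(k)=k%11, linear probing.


Insert 96: h=8 -> slot 8
Insert 75: h=9 -> slot 9
Insert 17: h=6 -> slot 6
Insert 39: h=6, 1 probes -> slot 7

Table: [None, None, None, None, None, None, 17, 39, 96, 75, None]


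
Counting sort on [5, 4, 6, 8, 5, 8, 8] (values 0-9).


Input: [5, 4, 6, 8, 5, 8, 8]
Counts: [0, 0, 0, 0, 1, 2, 1, 0, 3, 0]

Sorted: [4, 5, 5, 6, 8, 8, 8]
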